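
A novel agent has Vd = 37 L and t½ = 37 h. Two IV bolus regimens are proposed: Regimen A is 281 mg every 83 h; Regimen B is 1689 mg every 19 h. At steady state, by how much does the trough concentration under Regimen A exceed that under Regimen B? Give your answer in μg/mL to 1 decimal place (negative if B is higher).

Regimen A: f = (1/2)^(83/37) ≈ 0.2112; Cmin,ss = (281/37)·f/(1−f) ≈ 2.033 μg/mL.
Regimen B: f = (1/2)^(19/37) ≈ 0.7005; Cmin,ss = (1689/37)·f/(1−f) ≈ 106.768 μg/mL.
Difference ≈ 2.033 − 106.768 ≈ -104.735 μg/mL.

-104.7 μg/mL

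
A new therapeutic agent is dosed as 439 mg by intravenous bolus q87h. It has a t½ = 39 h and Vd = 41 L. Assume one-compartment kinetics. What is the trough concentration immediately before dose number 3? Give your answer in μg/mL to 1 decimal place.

f = (1/2)^(τ/t½) = (1/2)^(87/39) ≈ 0.2130.
C₀ = D/Vd = 439/41 ≈ 10.707 μg/mL.
Before the 3rd dose, 2 doses have been given. Superposition: Cmin = C₀·(f + f²).
≈ 10.707 × (0.2130 + 0.0454) ≈ 10.707 × 0.2584 ≈ 2.767 μg/mL.

2.8 μg/mL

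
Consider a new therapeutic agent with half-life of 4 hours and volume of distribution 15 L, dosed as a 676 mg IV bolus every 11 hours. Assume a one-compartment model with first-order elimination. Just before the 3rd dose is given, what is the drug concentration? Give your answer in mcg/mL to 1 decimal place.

f = (1/2)^(τ/t½) = (1/2)^(11/4) ≈ 0.1487.
C₀ = D/Vd = 676/15 ≈ 45.067 mcg/mL.
Before the 3rd dose, 2 doses have been given. Superposition: Cmin = C₀·(f + f²).
≈ 45.067 × (0.1487 + 0.0221) ≈ 45.067 × 0.1708 ≈ 7.697 mcg/mL.

7.7 mcg/mL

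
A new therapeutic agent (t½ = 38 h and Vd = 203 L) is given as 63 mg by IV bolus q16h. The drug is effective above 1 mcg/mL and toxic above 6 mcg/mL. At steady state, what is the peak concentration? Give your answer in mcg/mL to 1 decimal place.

1.2 mcg/mL

τ/t½ = 16/38 ≈ 0.42105, so fraction remaining f = (1/2)^(16/38) ≈ 0.7469.
Accumulation ratio R = 1/(1 − f) ≈ 1/0.2531 ≈ 3.9510.
Each bolus raises the concentration by D/Vd = 63/203 ≈ 0.310 mcg/mL.
Cmax,ss = C₀/(1 − f) ≈ 0.310/0.2531 ≈ 1.225 mcg/mL.
Peak 1.2 mcg/mL vs MTC 6 mcg/mL: below toxic threshold.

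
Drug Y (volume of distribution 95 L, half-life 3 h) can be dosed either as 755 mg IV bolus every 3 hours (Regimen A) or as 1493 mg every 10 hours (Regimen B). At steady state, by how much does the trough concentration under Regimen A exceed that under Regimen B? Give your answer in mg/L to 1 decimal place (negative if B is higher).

6.2 mg/L

Regimen A: f = (1/2)^(3/3) ≈ 0.5000; Cmin,ss = (755/95)·f/(1−f) ≈ 7.947 mg/L.
Regimen B: f = (1/2)^(10/3) ≈ 0.0992; Cmin,ss = (1493/95)·f/(1−f) ≈ 1.731 mg/L.
Difference ≈ 7.947 − 1.731 ≈ 6.216 mg/L.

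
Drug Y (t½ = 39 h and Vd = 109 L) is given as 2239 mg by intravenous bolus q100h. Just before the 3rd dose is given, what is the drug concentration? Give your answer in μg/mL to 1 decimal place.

f = (1/2)^(τ/t½) = (1/2)^(100/39) ≈ 0.1691.
C₀ = D/Vd = 2239/109 ≈ 20.541 μg/mL.
Before the 3rd dose, 2 doses have been given. Superposition: Cmin = C₀·(f + f²).
≈ 20.541 × (0.1691 + 0.0286) ≈ 20.541 × 0.1977 ≈ 4.061 μg/mL.

4.1 μg/mL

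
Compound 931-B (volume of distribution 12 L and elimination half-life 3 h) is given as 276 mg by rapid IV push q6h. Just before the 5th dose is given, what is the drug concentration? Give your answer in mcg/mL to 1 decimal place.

7.6 mcg/mL

f = (1/2)^(τ/t½) = (1/2)^(6/3) ≈ 0.2500.
C₀ = D/Vd = 276/12 ≈ 23.000 mcg/mL.
Before the 5th dose, 4 doses have been given. Superposition: Cmin = C₀·(f + f² + … + f^4).
≈ 23.000 × (0.2500 + 0.0625 + 0.0156 + 0.0039) ≈ 23.000 × 0.3320 ≈ 7.636 mcg/mL.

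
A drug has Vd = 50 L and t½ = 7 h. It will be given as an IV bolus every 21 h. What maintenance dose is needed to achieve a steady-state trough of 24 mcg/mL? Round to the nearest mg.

8400 mg

τ/t½ = 21/7 ≈ 3, so f = (1/2)^(21/7) ≈ 0.125000.
Cmin,ss = (D/Vd)·f/(1−f), so D = Cmin,ss·Vd·(1−f)/f.
D = 24 × 50 × (1−f)/f ≈ 24 × 50 × 7.00000 ≈ 8400.00 mg.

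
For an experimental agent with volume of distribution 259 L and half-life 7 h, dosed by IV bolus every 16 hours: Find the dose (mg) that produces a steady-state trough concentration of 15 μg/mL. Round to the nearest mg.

τ/t½ = 16/7 ≈ 2.2857, so f = (1/2)^(16/7) ≈ 0.205084.
Cmin,ss = (D/Vd)·f/(1−f), so D = Cmin,ss·Vd·(1−f)/f.
D = 15 × 259 × (1−f)/f ≈ 15 × 259 × 3.87605 ≈ 15058.45 mg.

15058 mg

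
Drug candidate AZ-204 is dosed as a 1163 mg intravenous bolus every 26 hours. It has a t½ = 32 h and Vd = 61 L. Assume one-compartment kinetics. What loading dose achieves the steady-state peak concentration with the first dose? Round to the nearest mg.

f = (1/2)^(26/32) ≈ 0.569394; accumulation ratio R = 1/(1−f) ≈ 2.32231.
Loading dose to hit Cmax,ss on first dose: D_load = D_maint·R ≈ 1163 × 2.32231 ≈ 2700.85 mg.

2701 mg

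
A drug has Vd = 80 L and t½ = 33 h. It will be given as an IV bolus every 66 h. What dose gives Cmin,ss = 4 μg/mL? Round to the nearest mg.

960 mg

τ/t½ = 66/33 ≈ 2, so f = (1/2)^(66/33) ≈ 0.250000.
Cmin,ss = (D/Vd)·f/(1−f), so D = Cmin,ss·Vd·(1−f)/f.
D = 4 × 80 × (1−f)/f ≈ 4 × 80 × 3.00000 ≈ 960.00 mg.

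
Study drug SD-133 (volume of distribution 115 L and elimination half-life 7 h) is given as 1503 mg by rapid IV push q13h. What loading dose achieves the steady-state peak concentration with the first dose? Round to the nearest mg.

2076 mg

f = (1/2)^(13/7) ≈ 0.276022; accumulation ratio R = 1/(1−f) ≈ 1.38126.
Loading dose to hit Cmax,ss on first dose: D_load = D_maint·R ≈ 1503 × 1.38126 ≈ 2076.03 mg.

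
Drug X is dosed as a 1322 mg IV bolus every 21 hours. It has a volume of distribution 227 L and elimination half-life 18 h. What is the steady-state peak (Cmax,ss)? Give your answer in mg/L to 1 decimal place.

Over one 21-h interval, 21/18 ≈ 1.1667 half-lives elapse, leaving f ≈ 0.4454 of each dose.
At steady state, accumulation factor R = 1/(1 − e^(−kτ)) ≈ 1.8031.
Single-dose peak C₀ = D/Vd = 1322/227 ≈ 5.824 mg/L.
Steady-state peak Cmax,ss = C₀·R ≈ 5.824 × 1.8031 ≈ 10.501 mg/L.

10.5 mg/L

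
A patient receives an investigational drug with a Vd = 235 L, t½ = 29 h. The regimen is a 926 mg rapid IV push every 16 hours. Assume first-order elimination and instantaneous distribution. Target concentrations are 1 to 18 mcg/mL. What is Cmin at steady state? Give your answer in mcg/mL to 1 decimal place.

8.5 mcg/mL

Over one 16-h interval, 16/29 ≈ 0.55172 half-lives elapse, leaving f ≈ 0.6822 of each dose.
Accumulation ratio R = 1/(1 − f) ≈ 1/0.3178 ≈ 3.1466.
Each bolus raises the concentration by D/Vd = 926/235 ≈ 3.940 mcg/mL.
Steady-state peak Cmax,ss = C₀·R ≈ 3.940 × 3.1466 ≈ 12.398 mcg/mL.
Steady-state trough Cmin,ss = Cmax,ss·f ≈ 12.398 × 0.6822 ≈ 8.458 mcg/mL.
Trough 8.5 mcg/mL vs MEC 1 mcg/mL: adequate.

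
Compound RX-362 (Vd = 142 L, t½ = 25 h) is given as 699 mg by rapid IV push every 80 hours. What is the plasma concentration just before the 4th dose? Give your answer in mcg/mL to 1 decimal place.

f = (1/2)^(τ/t½) = (1/2)^(80/25) ≈ 0.1088.
C₀ = D/Vd = 699/142 ≈ 4.923 mcg/mL.
Before the 4th dose, 3 doses have been given. Superposition: Cmin = C₀·(f + f² + … + f^3).
≈ 4.923 × (0.1088 + 0.0118 + 0.0013) ≈ 4.923 × 0.1219 ≈ 0.600 mcg/mL.

0.6 mcg/mL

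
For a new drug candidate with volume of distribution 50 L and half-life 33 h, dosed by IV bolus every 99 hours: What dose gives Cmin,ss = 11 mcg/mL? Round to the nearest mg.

3850 mg

τ/t½ = 99/33 ≈ 3, so f = (1/2)^(99/33) ≈ 0.125000.
Cmin,ss = (D/Vd)·f/(1−f), so D = Cmin,ss·Vd·(1−f)/f.
D = 11 × 50 × (1−f)/f ≈ 11 × 50 × 7.00000 ≈ 3850.00 mg.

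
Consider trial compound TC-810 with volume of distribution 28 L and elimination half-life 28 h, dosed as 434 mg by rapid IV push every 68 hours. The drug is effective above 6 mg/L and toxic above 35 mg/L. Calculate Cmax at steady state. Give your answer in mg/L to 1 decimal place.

19.0 mg/L

Over one 68-h interval, 68/28 ≈ 2.4286 half-lives elapse, leaving f ≈ 0.1857 of each dose.
Accumulation ratio R = 1/(1 − f) ≈ 1/0.8143 ≈ 1.2280.
Single-dose peak C₀ = D/Vd = 434/28 ≈ 15.500 mg/L.
Steady-state peak Cmax,ss = C₀·R ≈ 15.500 × 1.2280 ≈ 19.034 mg/L.
Peak 19.0 mg/L vs MTC 35 mg/L: below toxic threshold.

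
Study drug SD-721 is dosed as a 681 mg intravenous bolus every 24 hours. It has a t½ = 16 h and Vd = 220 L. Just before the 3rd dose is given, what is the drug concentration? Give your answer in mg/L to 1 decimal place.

1.5 mg/L

f = (1/2)^(τ/t½) = (1/2)^(24/16) ≈ 0.3536.
C₀ = D/Vd = 681/220 ≈ 3.095 mg/L.
Before the 3rd dose, 2 doses have been given. Superposition: Cmin = C₀·(f + f²).
≈ 3.095 × (0.3536 + 0.1250) ≈ 3.095 × 0.4786 ≈ 1.481 mg/L.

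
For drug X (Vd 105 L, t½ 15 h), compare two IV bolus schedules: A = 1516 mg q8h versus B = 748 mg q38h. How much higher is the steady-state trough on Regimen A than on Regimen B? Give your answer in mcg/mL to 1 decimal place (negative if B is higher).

Regimen A: f = (1/2)^(8/15) ≈ 0.6910; Cmin,ss = (1516/105)·f/(1−f) ≈ 32.287 mcg/mL.
Regimen B: f = (1/2)^(38/15) ≈ 0.1727; Cmin,ss = (748/105)·f/(1−f) ≈ 1.487 mcg/mL.
Difference ≈ 32.287 − 1.487 ≈ 30.800 mcg/mL.

30.8 mcg/mL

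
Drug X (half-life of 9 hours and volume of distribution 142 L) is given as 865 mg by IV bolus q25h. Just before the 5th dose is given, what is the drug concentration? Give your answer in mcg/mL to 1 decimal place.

f = (1/2)^(τ/t½) = (1/2)^(25/9) ≈ 0.1458.
C₀ = D/Vd = 865/142 ≈ 6.092 mcg/mL.
Before the 5th dose, 4 doses have been given. Superposition: Cmin = C₀·(f + f² + … + f^4).
≈ 6.092 × (0.1458 + 0.0213 + 0.0031 + 0.0005) ≈ 6.092 × 0.1707 ≈ 1.040 mcg/mL.

1.0 mcg/mL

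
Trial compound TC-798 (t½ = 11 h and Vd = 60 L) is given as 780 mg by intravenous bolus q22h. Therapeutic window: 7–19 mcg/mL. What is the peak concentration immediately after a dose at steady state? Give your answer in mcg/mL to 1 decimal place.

17.3 mcg/mL

τ = 22 h = 2 half-lives, so f = (1/2)^2 = 0.25.
Accumulation ratio R = 1/(1 − f) = 1/0.75 = 4/3.
Single-dose peak C₀ = D/Vd = 780/60 = 13 mcg/mL.
Steady-state peak Cmax,ss = C₀·R = 13 × 4/3 ≈ 17.333 mcg/mL.
Peak 17.3 mcg/mL vs MTC 19 mcg/mL: below toxic threshold.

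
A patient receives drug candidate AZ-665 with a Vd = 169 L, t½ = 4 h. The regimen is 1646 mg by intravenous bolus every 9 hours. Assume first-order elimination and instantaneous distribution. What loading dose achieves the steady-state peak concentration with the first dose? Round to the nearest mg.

2084 mg

f = (1/2)^(9/4) ≈ 0.210224; accumulation ratio R = 1/(1−f) ≈ 1.26618.
Loading dose to hit Cmax,ss on first dose: D_load = D_maint·R ≈ 1646 × 1.26618 ≈ 2084.13 mg.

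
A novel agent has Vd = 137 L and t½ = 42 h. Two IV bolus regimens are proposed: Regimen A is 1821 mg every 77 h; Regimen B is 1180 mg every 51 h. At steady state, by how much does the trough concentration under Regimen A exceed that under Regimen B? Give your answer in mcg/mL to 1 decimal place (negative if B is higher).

-1.3 mcg/mL

Regimen A: f = (1/2)^(77/42) ≈ 0.2806; Cmin,ss = (1821/137)·f/(1−f) ≈ 5.184 mcg/mL.
Regimen B: f = (1/2)^(51/42) ≈ 0.4310; Cmin,ss = (1180/137)·f/(1−f) ≈ 6.524 mcg/mL.
Difference ≈ 5.184 − 6.524 ≈ -1.340 mcg/mL.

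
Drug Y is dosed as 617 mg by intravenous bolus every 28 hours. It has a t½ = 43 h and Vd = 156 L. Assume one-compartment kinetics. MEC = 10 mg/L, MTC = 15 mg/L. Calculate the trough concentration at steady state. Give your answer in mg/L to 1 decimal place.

6.9 mg/L

τ/t½ = 28/43 ≈ 0.65116, so fraction remaining f = (1/2)^(28/43) ≈ 0.6368.
Accumulation ratio R = 1/(1 − f) ≈ 1/0.3632 ≈ 2.7533.
Each bolus raises the concentration by D/Vd = 617/156 ≈ 3.955 mg/L.
Steady-state peak Cmax,ss = C₀·R ≈ 3.955 × 2.7533 ≈ 10.889 mg/L.
Steady-state trough Cmin,ss = Cmax,ss·f ≈ 10.889 × 0.6368 ≈ 6.934 mg/L.
Trough 6.9 mg/L vs MEC 10 mg/L: subtherapeutic.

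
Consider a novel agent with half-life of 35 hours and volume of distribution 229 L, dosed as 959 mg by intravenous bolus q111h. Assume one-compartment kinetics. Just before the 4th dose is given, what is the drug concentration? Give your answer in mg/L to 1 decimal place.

f = (1/2)^(τ/t½) = (1/2)^(111/35) ≈ 0.1110.
C₀ = D/Vd = 959/229 ≈ 4.188 mg/L.
Before the 4th dose, 3 doses have been given. Superposition: Cmin = C₀·(f + f² + … + f^3).
≈ 4.188 × (0.1110 + 0.0123 + 0.0014) ≈ 4.188 × 0.1247 ≈ 0.522 mg/L.

0.5 mg/L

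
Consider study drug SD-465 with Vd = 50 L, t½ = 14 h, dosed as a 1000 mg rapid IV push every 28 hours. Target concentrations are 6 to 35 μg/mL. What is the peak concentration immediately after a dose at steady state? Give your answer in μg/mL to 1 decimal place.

26.7 μg/mL

τ = 28 h = 2 half-lives, so f = (1/2)^2 = 0.25.
At steady state, R = 1/(1 − 0.25) = 4/3.
Single-dose peak C₀ = D/Vd = 1000/50 = 20 μg/mL.
Steady-state peak Cmax,ss = C₀·R = 20 × 4/3 ≈ 26.667 μg/mL.
Peak 26.7 μg/mL vs MTC 35 μg/mL: below toxic threshold.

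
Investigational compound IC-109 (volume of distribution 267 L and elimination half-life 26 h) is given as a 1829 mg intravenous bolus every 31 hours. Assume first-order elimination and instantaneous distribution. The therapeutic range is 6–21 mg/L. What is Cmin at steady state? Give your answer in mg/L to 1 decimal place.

Over one 31-h interval, 31/26 ≈ 1.1923 half-lives elapse, leaving f ≈ 0.4376 of each dose.
Each bolus raises the concentration by D/Vd = 1829/267 ≈ 6.850 mg/L.
Steady-state trough Cmin,ss = C₀·f/(1−f) ≈ 6.850 × 0.4376/0.5624 ≈ 5.330 mg/L.
Trough 5.3 mg/L vs MEC 6 mg/L: subtherapeutic.

5.3 mg/L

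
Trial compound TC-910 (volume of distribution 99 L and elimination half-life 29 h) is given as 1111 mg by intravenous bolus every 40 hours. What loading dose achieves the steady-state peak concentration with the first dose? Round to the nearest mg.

1805 mg

f = (1/2)^(40/29) ≈ 0.384403; accumulation ratio R = 1/(1−f) ≈ 1.62444.
Loading dose to hit Cmax,ss on first dose: D_load = D_maint·R ≈ 1111 × 1.62444 ≈ 1804.75 mg.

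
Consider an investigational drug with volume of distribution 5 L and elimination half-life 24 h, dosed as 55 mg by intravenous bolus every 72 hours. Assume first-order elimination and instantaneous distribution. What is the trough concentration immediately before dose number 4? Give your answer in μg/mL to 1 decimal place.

f = (1/2)^(τ/t½) = (1/2)^(72/24) ≈ 0.1250.
C₀ = D/Vd = 55/5 ≈ 11.000 μg/mL.
Before the 4th dose, 3 doses have been given. Superposition: Cmin = C₀·(f + f² + … + f^3).
≈ 11.000 × (0.1250 + 0.0156 + 0.0020) ≈ 11.000 × 0.1426 ≈ 1.569 μg/mL.

1.6 μg/mL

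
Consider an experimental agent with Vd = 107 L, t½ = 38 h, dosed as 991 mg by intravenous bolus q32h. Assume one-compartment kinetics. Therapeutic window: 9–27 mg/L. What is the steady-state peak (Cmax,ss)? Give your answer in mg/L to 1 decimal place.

k = ln2/t½ = ln2/38 ≈ 0.018241 h⁻¹; fraction remaining f = e^(−kτ) = e^(−0.018241×32) ≈ 0.5578.
At steady state, accumulation factor R = 1/(1 − e^(−kτ)) ≈ 2.2614.
Single-dose peak C₀ = D/Vd = 991/107 ≈ 9.262 mg/L.
Steady-state peak Cmax,ss = C₀·R ≈ 9.262 × 2.2614 ≈ 20.945 mg/L.
Peak 20.9 mg/L vs MTC 27 mg/L: below toxic threshold.

20.9 mg/L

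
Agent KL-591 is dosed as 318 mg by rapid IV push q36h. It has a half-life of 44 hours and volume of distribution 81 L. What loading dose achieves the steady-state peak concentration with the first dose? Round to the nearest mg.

f = (1/2)^(36/44) ≈ 0.567156; accumulation ratio R = 1/(1−f) ≈ 2.31030.
Loading dose to hit Cmax,ss on first dose: D_load = D_maint·R ≈ 318 × 2.31030 ≈ 734.68 mg.

735 mg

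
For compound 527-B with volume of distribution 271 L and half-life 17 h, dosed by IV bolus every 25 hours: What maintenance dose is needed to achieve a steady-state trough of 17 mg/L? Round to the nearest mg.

8161 mg

τ/t½ = 25/17 ≈ 1.4706, so f = (1/2)^(25/17) ≈ 0.360835.
Cmin,ss = (D/Vd)·f/(1−f), so D = Cmin,ss·Vd·(1−f)/f.
D = 17 × 271 × (1−f)/f ≈ 17 × 271 × 1.77135 ≈ 8160.61 mg.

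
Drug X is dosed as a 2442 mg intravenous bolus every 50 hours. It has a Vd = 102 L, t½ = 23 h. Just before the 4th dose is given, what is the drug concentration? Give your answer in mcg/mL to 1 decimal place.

f = (1/2)^(τ/t½) = (1/2)^(50/23) ≈ 0.2216.
C₀ = D/Vd = 2442/102 ≈ 23.941 mcg/mL.
Before the 4th dose, 3 doses have been given. Superposition: Cmin = C₀·(f + f² + … + f^3).
≈ 23.941 × (0.2216 + 0.0491 + 0.0109) ≈ 23.941 × 0.2816 ≈ 6.742 mcg/mL.

6.7 mcg/mL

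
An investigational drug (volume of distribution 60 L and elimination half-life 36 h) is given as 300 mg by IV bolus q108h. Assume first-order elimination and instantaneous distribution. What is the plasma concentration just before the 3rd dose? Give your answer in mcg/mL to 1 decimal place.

f = (1/2)^(τ/t½) = (1/2)^(108/36) ≈ 0.1250.
C₀ = D/Vd = 300/60 ≈ 5.000 mcg/mL.
Before the 3rd dose, 2 doses have been given. Superposition: Cmin = C₀·(f + f²).
≈ 5.000 × (0.1250 + 0.0156) ≈ 5.000 × 0.1406 ≈ 0.703 mcg/mL.

0.7 mcg/mL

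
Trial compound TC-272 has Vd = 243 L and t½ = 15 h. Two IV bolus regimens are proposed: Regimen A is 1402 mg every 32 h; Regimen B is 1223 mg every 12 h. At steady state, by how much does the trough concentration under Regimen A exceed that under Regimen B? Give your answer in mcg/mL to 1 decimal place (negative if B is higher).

Regimen A: f = (1/2)^(32/15) ≈ 0.2279; Cmin,ss = (1402/243)·f/(1−f) ≈ 1.703 mcg/mL.
Regimen B: f = (1/2)^(12/15) ≈ 0.5743; Cmin,ss = (1223/243)·f/(1−f) ≈ 6.790 mcg/mL.
Difference ≈ 1.703 − 6.790 ≈ -5.087 mcg/mL.

-5.1 mcg/mL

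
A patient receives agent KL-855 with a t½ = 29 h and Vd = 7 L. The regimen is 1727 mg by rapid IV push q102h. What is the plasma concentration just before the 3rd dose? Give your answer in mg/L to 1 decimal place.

23.4 mg/L

f = (1/2)^(τ/t½) = (1/2)^(102/29) ≈ 0.0873.
C₀ = D/Vd = 1727/7 ≈ 246.714 mg/L.
Before the 3rd dose, 2 doses have been given. Superposition: Cmin = C₀·(f + f²).
≈ 246.714 × (0.0873 + 0.0076) ≈ 246.714 × 0.0949 ≈ 23.413 mg/L.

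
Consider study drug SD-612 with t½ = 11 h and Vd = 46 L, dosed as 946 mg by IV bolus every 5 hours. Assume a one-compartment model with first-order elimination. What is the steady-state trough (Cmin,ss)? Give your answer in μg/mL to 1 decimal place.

55.5 μg/mL

k = ln2/t½ = ln2/11 ≈ 0.063013 h⁻¹; fraction remaining f = e^(−kτ) = e^(−0.063013×5) ≈ 0.7297.
Each bolus raises the concentration by D/Vd = 946/46 ≈ 20.565 μg/mL.
Steady-state trough Cmin,ss = C₀·f/(1−f) ≈ 20.565 × 0.7297/0.2703 ≈ 55.517 μg/mL.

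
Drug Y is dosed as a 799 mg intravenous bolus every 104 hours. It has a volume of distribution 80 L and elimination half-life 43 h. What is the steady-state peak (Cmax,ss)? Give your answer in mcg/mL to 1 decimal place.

Over one 104-h interval, 104/43 ≈ 2.4186 half-lives elapse, leaving f ≈ 0.1870 of each dose.
Accumulation ratio R = 1/(1 − f) ≈ 1/0.8130 ≈ 1.2300.
Single-dose peak C₀ = D/Vd = 799/80 ≈ 9.988 mcg/mL.
Steady-state peak Cmax,ss = C₀·R ≈ 9.988 × 1.2300 ≈ 12.285 mcg/mL.

12.3 mcg/mL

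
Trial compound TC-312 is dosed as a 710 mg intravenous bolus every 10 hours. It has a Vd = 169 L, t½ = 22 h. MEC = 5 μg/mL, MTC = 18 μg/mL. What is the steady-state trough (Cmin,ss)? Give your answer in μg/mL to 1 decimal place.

11.3 μg/mL

Over one 10-h interval, 10/22 ≈ 0.45455 half-lives elapse, leaving f ≈ 0.7297 of each dose.
Single-dose peak C₀ = D/Vd = 710/169 ≈ 4.201 μg/mL.
Steady-state trough Cmin,ss = C₀·f/(1−f) ≈ 4.201 × 0.7297/0.2703 ≈ 11.341 μg/mL.
Trough 11.3 μg/mL vs MEC 5 μg/mL: adequate.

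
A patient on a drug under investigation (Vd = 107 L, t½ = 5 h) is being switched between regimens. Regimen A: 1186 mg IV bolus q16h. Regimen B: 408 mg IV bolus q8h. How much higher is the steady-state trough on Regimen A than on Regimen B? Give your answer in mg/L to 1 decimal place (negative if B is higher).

-0.5 mg/L

Regimen A: f = (1/2)^(16/5) ≈ 0.1088; Cmin,ss = (1186/107)·f/(1−f) ≈ 1.353 mg/L.
Regimen B: f = (1/2)^(8/5) ≈ 0.3299; Cmin,ss = (408/107)·f/(1−f) ≈ 1.877 mg/L.
Difference ≈ 1.353 − 1.877 ≈ -0.524 mg/L.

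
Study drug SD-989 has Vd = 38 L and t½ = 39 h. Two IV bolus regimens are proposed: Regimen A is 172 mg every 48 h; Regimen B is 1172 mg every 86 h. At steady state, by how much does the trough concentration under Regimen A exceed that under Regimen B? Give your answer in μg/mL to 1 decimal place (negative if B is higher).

Regimen A: f = (1/2)^(48/39) ≈ 0.4261; Cmin,ss = (172/38)·f/(1−f) ≈ 3.361 μg/mL.
Regimen B: f = (1/2)^(86/39) ≈ 0.2169; Cmin,ss = (1172/38)·f/(1−f) ≈ 8.543 μg/mL.
Difference ≈ 3.361 − 8.543 ≈ -5.182 μg/mL.

-5.2 μg/mL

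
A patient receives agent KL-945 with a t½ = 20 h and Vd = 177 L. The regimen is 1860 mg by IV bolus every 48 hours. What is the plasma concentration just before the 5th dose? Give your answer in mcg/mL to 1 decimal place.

2.5 mcg/mL

f = (1/2)^(τ/t½) = (1/2)^(48/20) ≈ 0.1895.
C₀ = D/Vd = 1860/177 ≈ 10.508 mcg/mL.
Before the 5th dose, 4 doses have been given. Superposition: Cmin = C₀·(f + f² + … + f^4).
≈ 10.508 × (0.1895 + 0.0359 + 0.0068 + 0.0013) ≈ 10.508 × 0.2335 ≈ 2.454 mcg/mL.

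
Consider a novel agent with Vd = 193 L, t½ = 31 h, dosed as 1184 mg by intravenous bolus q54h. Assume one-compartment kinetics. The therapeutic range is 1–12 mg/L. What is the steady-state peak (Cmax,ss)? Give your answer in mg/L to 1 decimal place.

8.8 mg/L

Over one 54-h interval, 54/31 ≈ 1.7419 half-lives elapse, leaving f ≈ 0.2990 of each dose.
At steady state, accumulation factor R = 1/(1 − e^(−kτ)) ≈ 1.4265.
Each bolus raises the concentration by D/Vd = 1184/193 ≈ 6.135 mg/L.
Steady-state peak Cmax,ss = C₀·R ≈ 6.135 × 1.4265 ≈ 8.752 mg/L.
Peak 8.8 mg/L vs MTC 12 mg/L: below toxic threshold.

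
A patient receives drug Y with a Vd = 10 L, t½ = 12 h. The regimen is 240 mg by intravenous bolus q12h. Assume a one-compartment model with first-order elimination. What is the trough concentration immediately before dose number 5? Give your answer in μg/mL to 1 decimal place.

f = (1/2)^(τ/t½) = (1/2)^(12/12) ≈ 0.5000.
C₀ = D/Vd = 240/10 ≈ 24.000 μg/mL.
Before the 5th dose, 4 doses have been given. Superposition: Cmin = C₀·(f + f² + … + f^4).
≈ 24.000 × (0.5000 + 0.2500 + 0.1250 + 0.0625) ≈ 24.000 × 0.9375 ≈ 22.500 μg/mL.

22.5 μg/mL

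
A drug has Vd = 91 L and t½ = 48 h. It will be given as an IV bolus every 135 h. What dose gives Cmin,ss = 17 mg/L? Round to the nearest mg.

9321 mg

τ/t½ = 135/48 ≈ 2.8125, so f = (1/2)^(135/48) ≈ 0.142349.
Cmin,ss = (D/Vd)·f/(1−f), so D = Cmin,ss·Vd·(1−f)/f.
D = 17 × 91 × (1−f)/f ≈ 17 × 91 × 6.02499 ≈ 9320.66 mg.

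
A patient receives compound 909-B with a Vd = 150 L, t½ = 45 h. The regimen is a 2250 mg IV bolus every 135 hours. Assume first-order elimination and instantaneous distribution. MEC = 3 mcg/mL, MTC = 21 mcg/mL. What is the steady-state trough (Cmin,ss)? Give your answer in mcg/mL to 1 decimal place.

The dosing interval is 3 half-lives, so f = 2^(−3) = 0.125.
At steady state, R = 1/(1 − 0.125) = 8/7.
Single-dose peak C₀ = D/Vd = 2250/150 = 15 mcg/mL.
Steady-state peak Cmax,ss = C₀·R = 15 × 8/7 ≈ 17.143 mcg/mL.
Steady-state trough Cmin,ss = Cmax,ss·f ≈ 17.143 × 0.125 ≈ 2.143 mcg/mL.
Trough 2.1 mcg/mL vs MEC 3 mcg/mL: subtherapeutic.

2.1 mcg/mL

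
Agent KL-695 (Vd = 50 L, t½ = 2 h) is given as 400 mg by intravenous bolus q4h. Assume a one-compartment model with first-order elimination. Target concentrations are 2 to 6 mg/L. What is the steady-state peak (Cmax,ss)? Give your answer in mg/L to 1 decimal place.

The dosing interval is 2 half-lives, so f = 2^(−2) = 0.25.
At steady state, R = 1/(1 − 0.25) = 4/3.
Single-dose peak C₀ = D/Vd = 400/50 = 8 mg/L.
Steady-state peak Cmax,ss = C₀·R = 8 × 4/3 ≈ 10.667 mg/L.
Peak 10.7 mg/L vs MTC 6 mg/L: exceeds toxic threshold.

10.7 mg/L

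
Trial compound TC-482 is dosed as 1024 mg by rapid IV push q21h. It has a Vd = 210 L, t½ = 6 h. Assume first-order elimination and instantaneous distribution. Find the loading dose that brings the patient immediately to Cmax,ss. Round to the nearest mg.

1123 mg

f = (1/2)^(21/6) ≈ 0.088388; accumulation ratio R = 1/(1−f) ≈ 1.09696.
Loading dose to hit Cmax,ss on first dose: D_load = D_maint·R ≈ 1024 × 1.09696 ≈ 1123.29 mg.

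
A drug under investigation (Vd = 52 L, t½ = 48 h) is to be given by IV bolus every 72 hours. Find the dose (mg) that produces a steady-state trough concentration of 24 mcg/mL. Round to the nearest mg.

τ/t½ = 72/48 ≈ 1.5, so f = (1/2)^(72/48) ≈ 0.353553.
Cmin,ss = (D/Vd)·f/(1−f), so D = Cmin,ss·Vd·(1−f)/f.
D = 24 × 52 × (1−f)/f ≈ 24 × 52 × 1.82843 ≈ 2281.88 mg.

2282 mg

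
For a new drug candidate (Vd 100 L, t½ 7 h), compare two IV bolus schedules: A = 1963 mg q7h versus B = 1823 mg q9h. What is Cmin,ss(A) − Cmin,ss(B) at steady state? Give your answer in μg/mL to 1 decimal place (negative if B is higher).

Regimen A: f = (1/2)^(7/7) ≈ 0.5000; Cmin,ss = (1963/100)·f/(1−f) ≈ 19.630 μg/mL.
Regimen B: f = (1/2)^(9/7) ≈ 0.4102; Cmin,ss = (1823/100)·f/(1−f) ≈ 12.679 μg/mL.
Difference ≈ 19.630 − 12.679 ≈ 6.951 μg/mL.

7.0 μg/mL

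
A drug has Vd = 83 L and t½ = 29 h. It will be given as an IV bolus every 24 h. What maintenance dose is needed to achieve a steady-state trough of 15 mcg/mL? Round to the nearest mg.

τ/t½ = 24/29 ≈ 0.82759, so f = (1/2)^(24/29) ≈ 0.563471.
Cmin,ss = (D/Vd)·f/(1−f), so D = Cmin,ss·Vd·(1−f)/f.
D = 15 × 83 × (1−f)/f ≈ 15 × 83 × 0.77471 ≈ 964.51 mg.

965 mg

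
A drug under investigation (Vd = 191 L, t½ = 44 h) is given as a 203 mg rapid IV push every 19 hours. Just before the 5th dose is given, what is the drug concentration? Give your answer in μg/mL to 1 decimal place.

2.1 μg/mL

f = (1/2)^(τ/t½) = (1/2)^(19/44) ≈ 0.7413.
C₀ = D/Vd = 203/191 ≈ 1.063 μg/mL.
Before the 5th dose, 4 doses have been given. Superposition: Cmin = C₀·(f + f² + … + f^4).
≈ 1.063 × (0.7413 + 0.5495 + 0.4074 + 0.3020) ≈ 1.063 × 2.0002 ≈ 2.126 μg/mL.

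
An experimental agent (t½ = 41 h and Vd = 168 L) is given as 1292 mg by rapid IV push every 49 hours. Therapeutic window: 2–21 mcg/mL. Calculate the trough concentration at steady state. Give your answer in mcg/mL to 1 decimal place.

τ/t½ = 49/41 ≈ 1.1951, so fraction remaining f = (1/2)^(49/41) ≈ 0.4367.
Accumulation ratio R = 1/(1 − f) ≈ 1/0.5633 ≈ 1.7753.
Single-dose peak C₀ = D/Vd = 1292/168 ≈ 7.690 mcg/mL.
Cmax,ss = C₀/(1 − f) ≈ 7.690/0.5633 ≈ 13.652 mcg/mL.
Steady-state trough Cmin,ss = Cmax,ss·f ≈ 13.652 × 0.4367 ≈ 5.962 mcg/mL.
Trough 6.0 mcg/mL vs MEC 2 mcg/mL: adequate.

6.0 mcg/mL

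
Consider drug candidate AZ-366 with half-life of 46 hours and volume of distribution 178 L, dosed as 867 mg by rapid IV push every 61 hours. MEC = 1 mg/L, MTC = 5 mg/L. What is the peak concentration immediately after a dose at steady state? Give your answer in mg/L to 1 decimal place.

8.1 mg/L

τ/t½ = 61/46 ≈ 1.3261, so fraction remaining f = (1/2)^(61/46) ≈ 0.3988.
Accumulation ratio R = 1/(1 − f) ≈ 1/0.6012 ≈ 1.6633.
Single-dose peak C₀ = D/Vd = 867/178 ≈ 4.871 mg/L.
Steady-state peak Cmax,ss = C₀·R ≈ 4.871 × 1.6633 ≈ 8.102 mg/L.
Peak 8.1 mg/L vs MTC 5 mg/L: exceeds toxic threshold.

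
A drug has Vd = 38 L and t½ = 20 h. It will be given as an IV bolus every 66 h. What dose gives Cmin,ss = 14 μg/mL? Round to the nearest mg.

τ/t½ = 66/20 ≈ 3.3, so f = (1/2)^(66/20) ≈ 0.101532.
Cmin,ss = (D/Vd)·f/(1−f), so D = Cmin,ss·Vd·(1−f)/f.
D = 14 × 38 × (1−f)/f ≈ 14 × 38 × 8.84911 ≈ 4707.73 mg.

4708 mg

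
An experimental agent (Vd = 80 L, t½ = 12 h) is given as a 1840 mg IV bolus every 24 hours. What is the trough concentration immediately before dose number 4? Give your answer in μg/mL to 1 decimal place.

f = (1/2)^(τ/t½) = (1/2)^(24/12) ≈ 0.2500.
C₀ = D/Vd = 1840/80 ≈ 23.000 μg/mL.
Before the 4th dose, 3 doses have been given. Superposition: Cmin = C₀·(f + f² + … + f^3).
≈ 23.000 × (0.2500 + 0.0625 + 0.0156) ≈ 23.000 × 0.3281 ≈ 7.546 μg/mL.

7.5 μg/mL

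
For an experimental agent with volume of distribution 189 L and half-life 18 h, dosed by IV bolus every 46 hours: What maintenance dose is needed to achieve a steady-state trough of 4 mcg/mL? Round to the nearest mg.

3688 mg

τ/t½ = 46/18 ≈ 2.5556, so f = (1/2)^(46/18) ≈ 0.170099.
Cmin,ss = (D/Vd)·f/(1−f), so D = Cmin,ss·Vd·(1−f)/f.
D = 4 × 189 × (1−f)/f ≈ 4 × 189 × 4.87893 ≈ 3688.47 mg.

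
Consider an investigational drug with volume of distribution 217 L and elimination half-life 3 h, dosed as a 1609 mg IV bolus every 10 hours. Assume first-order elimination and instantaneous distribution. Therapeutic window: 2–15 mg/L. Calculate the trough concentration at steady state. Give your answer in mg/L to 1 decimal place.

0.8 mg/L

Over one 10-h interval, 10/3 ≈ 3.3333 half-lives elapse, leaving f ≈ 0.0992 of each dose.
Accumulation ratio R = 1/(1 − f) ≈ 1/0.9008 ≈ 1.1101.
Single-dose peak C₀ = D/Vd = 1609/217 ≈ 7.415 mg/L.
Steady-state peak Cmax,ss = C₀·R ≈ 7.415 × 1.1101 ≈ 8.231 mg/L.
One interval later, Cmin,ss = Cmax,ss·e^(−kτ) ≈ 8.231 × 0.0992 ≈ 0.817 mg/L.
Trough 0.8 mg/L vs MEC 2 mg/L: subtherapeutic.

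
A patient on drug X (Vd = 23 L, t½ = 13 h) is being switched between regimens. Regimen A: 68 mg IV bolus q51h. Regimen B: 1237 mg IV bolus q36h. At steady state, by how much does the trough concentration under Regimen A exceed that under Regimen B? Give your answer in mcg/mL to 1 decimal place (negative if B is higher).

-9.0 mcg/mL

Regimen A: f = (1/2)^(51/13) ≈ 0.0659; Cmin,ss = (68/23)·f/(1−f) ≈ 0.209 mcg/mL.
Regimen B: f = (1/2)^(36/13) ≈ 0.1467; Cmin,ss = (1237/23)·f/(1−f) ≈ 9.246 mcg/mL.
Difference ≈ 0.209 − 9.246 ≈ -9.037 mcg/mL.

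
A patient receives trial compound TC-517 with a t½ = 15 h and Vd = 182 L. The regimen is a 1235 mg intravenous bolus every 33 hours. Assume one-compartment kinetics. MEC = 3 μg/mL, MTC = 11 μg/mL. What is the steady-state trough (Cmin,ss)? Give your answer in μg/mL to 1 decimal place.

k = ln2/t½ = ln2/15 ≈ 0.046210 h⁻¹; fraction remaining f = e^(−kτ) = e^(−0.046210×33) ≈ 0.2176.
At steady state, accumulation factor R = 1/(1 − e^(−kτ)) ≈ 1.2781.
Each bolus raises the concentration by D/Vd = 1235/182 ≈ 6.786 μg/mL.
Cmax,ss = C₀/(1 − f) ≈ 6.786/0.7824 ≈ 8.673 μg/mL.
Steady-state trough Cmin,ss = Cmax,ss·f ≈ 8.673 × 0.2176 ≈ 1.887 μg/mL.
Trough 1.9 μg/mL vs MEC 3 μg/mL: subtherapeutic.

1.9 μg/mL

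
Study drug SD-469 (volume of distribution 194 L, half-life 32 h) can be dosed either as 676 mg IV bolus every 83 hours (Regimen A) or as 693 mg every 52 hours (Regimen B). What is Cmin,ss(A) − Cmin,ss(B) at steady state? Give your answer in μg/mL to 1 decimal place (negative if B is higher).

-1.0 μg/mL

Regimen A: f = (1/2)^(83/32) ≈ 0.1657; Cmin,ss = (676/194)·f/(1−f) ≈ 0.692 μg/mL.
Regimen B: f = (1/2)^(52/32) ≈ 0.3242; Cmin,ss = (693/194)·f/(1−f) ≈ 1.714 μg/mL.
Difference ≈ 0.692 − 1.714 ≈ -1.022 μg/mL.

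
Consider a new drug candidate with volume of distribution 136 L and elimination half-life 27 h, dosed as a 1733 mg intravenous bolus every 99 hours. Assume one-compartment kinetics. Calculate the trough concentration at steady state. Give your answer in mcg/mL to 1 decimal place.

k = ln2/t½ = ln2/27 ≈ 0.025672 h⁻¹; fraction remaining f = e^(−kτ) = e^(−0.025672×99) ≈ 0.0787.
At steady state, accumulation factor R = 1/(1 − e^(−kτ)) ≈ 1.0854.
Each bolus raises the concentration by D/Vd = 1733/136 ≈ 12.743 mcg/mL.
Steady-state peak Cmax,ss = C₀·R ≈ 12.743 × 1.0854 ≈ 13.831 mcg/mL.
Steady-state trough Cmin,ss = Cmax,ss·f ≈ 13.831 × 0.0787 ≈ 1.088 mcg/mL.

1.1 mcg/mL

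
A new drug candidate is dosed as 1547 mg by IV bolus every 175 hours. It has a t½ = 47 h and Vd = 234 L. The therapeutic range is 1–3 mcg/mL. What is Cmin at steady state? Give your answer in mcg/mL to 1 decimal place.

Over one 175-h interval, 175/47 ≈ 3.7234 half-lives elapse, leaving f ≈ 0.0757 of each dose.
At steady state, accumulation factor R = 1/(1 − e^(−kτ)) ≈ 1.0819.
Single-dose peak C₀ = D/Vd = 1547/234 ≈ 6.611 mcg/mL.
Steady-state peak Cmax,ss = C₀·R ≈ 6.611 × 1.0819 ≈ 7.152 mcg/mL.
Steady-state trough Cmin,ss = Cmax,ss·f ≈ 7.152 × 0.0757 ≈ 0.541 mcg/mL.
Trough 0.5 mcg/mL vs MEC 1 mcg/mL: subtherapeutic.

0.5 mcg/mL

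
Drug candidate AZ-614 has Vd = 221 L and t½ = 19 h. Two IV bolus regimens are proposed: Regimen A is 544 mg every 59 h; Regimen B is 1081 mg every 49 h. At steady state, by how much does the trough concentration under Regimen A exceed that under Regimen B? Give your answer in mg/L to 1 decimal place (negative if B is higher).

Regimen A: f = (1/2)^(59/19) ≈ 0.1162; Cmin,ss = (544/221)·f/(1−f) ≈ 0.324 mg/L.
Regimen B: f = (1/2)^(49/19) ≈ 0.1674; Cmin,ss = (1081/221)·f/(1−f) ≈ 0.983 mg/L.
Difference ≈ 0.324 − 0.983 ≈ -0.659 mg/L.

-0.7 mg/L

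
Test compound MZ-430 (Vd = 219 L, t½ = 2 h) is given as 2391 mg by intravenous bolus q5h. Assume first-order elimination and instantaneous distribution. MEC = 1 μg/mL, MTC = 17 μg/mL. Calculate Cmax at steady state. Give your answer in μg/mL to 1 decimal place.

13.3 μg/mL

τ/t½ = 5/2 ≈ 2.5, so fraction remaining f = (1/2)^(5/2) ≈ 0.1768.
At steady state, accumulation factor R = 1/(1 − e^(−kτ)) ≈ 1.2148.
Single-dose peak C₀ = D/Vd = 2391/219 ≈ 10.918 μg/mL.
Cmax,ss = C₀/(1 − f) ≈ 10.918/0.8232 ≈ 13.263 μg/mL.
Peak 13.3 μg/mL vs MTC 17 μg/mL: below toxic threshold.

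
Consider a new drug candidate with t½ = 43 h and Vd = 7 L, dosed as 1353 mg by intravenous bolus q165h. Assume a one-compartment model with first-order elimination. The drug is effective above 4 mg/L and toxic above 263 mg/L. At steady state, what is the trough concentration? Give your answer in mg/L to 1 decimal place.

τ/t½ = 165/43 ≈ 3.8372, so fraction remaining f = (1/2)^(165/43) ≈ 0.0700.
Single-dose peak C₀ = D/Vd = 1353/7 ≈ 193.286 mg/L.
Steady-state trough Cmin,ss = C₀·f/(1−f) ≈ 193.286 × 0.0700/0.9300 ≈ 14.548 mg/L.
Trough 14.5 mg/L vs MEC 4 mg/L: adequate.

14.5 mg/L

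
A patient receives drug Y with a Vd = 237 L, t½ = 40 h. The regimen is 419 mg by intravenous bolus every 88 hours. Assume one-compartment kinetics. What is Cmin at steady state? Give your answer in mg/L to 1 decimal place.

0.5 mg/L

τ/t½ = 88/40 ≈ 2.2, so fraction remaining f = (1/2)^(88/40) ≈ 0.2176.
Accumulation ratio R = 1/(1 − f) ≈ 1/0.7824 ≈ 1.2781.
Single-dose peak C₀ = D/Vd = 419/237 ≈ 1.768 mg/L.
Steady-state peak Cmax,ss = C₀·R ≈ 1.768 × 1.2781 ≈ 2.260 mg/L.
One interval later, Cmin,ss = Cmax,ss·e^(−kτ) ≈ 2.260 × 0.2176 ≈ 0.492 mg/L.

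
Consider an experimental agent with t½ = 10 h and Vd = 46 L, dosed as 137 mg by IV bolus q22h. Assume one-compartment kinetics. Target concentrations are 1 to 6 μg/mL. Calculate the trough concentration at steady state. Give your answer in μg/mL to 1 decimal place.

Over one 22-h interval, 22/10 ≈ 2.2 half-lives elapse, leaving f ≈ 0.2176 of each dose.
Accumulation ratio R = 1/(1 − f) ≈ 1/0.7824 ≈ 1.2781.
Single-dose peak C₀ = D/Vd = 137/46 ≈ 2.978 μg/mL.
Cmax,ss = C₀/(1 − f) ≈ 2.978/0.7824 ≈ 3.806 μg/mL.
One interval later, Cmin,ss = Cmax,ss·e^(−kτ) ≈ 3.806 × 0.2176 ≈ 0.828 μg/mL.
Trough 0.8 μg/mL vs MEC 1 μg/mL: subtherapeutic.

0.8 μg/mL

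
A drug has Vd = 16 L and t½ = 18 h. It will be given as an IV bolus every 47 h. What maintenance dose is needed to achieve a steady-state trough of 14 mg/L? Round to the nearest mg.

1145 mg

τ/t½ = 47/18 ≈ 2.6111, so f = (1/2)^(47/18) ≈ 0.163673.
Cmin,ss = (D/Vd)·f/(1−f), so D = Cmin,ss·Vd·(1−f)/f.
D = 14 × 16 × (1−f)/f ≈ 14 × 16 × 5.10974 ≈ 1144.58 mg.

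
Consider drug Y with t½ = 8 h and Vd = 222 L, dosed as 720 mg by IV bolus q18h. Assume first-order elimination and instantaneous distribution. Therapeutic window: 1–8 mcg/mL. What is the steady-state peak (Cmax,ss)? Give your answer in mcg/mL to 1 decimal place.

4.1 mcg/mL

τ/t½ = 18/8 ≈ 2.25, so fraction remaining f = (1/2)^(18/8) ≈ 0.2102.
At steady state, accumulation factor R = 1/(1 − e^(−kτ)) ≈ 1.2661.
Single-dose peak C₀ = D/Vd = 720/222 ≈ 3.243 mcg/mL.
Cmax,ss = C₀/(1 − f) ≈ 3.243/0.7898 ≈ 4.106 mcg/mL.
Peak 4.1 mcg/mL vs MTC 8 mcg/mL: below toxic threshold.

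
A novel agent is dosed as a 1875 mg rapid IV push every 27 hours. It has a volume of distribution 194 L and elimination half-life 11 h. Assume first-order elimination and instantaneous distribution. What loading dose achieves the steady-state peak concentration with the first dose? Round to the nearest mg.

2293 mg

f = (1/2)^(27/11) ≈ 0.182435; accumulation ratio R = 1/(1−f) ≈ 1.22314.
Loading dose to hit Cmax,ss on first dose: D_load = D_maint·R ≈ 1875 × 1.22314 ≈ 2293.39 mg.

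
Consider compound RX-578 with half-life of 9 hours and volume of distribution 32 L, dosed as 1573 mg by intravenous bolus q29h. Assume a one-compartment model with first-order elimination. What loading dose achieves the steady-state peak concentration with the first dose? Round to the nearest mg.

1762 mg

f = (1/2)^(29/9) ≈ 0.107155; accumulation ratio R = 1/(1−f) ≈ 1.12002.
Loading dose to hit Cmax,ss on first dose: D_load = D_maint·R ≈ 1573 × 1.12002 ≈ 1761.79 mg.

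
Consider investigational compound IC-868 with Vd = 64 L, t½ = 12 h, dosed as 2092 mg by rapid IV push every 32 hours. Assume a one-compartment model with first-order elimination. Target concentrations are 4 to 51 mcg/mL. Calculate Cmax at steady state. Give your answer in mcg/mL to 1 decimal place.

k = ln2/t½ = ln2/12 ≈ 0.057762 h⁻¹; fraction remaining f = e^(−kτ) = e^(−0.057762×32) ≈ 0.1575.
At steady state, accumulation factor R = 1/(1 − e^(−kτ)) ≈ 1.1869.
Single-dose peak C₀ = D/Vd = 2092/64 ≈ 32.688 mcg/mL.
Steady-state peak Cmax,ss = C₀·R ≈ 32.688 × 1.1869 ≈ 38.797 mcg/mL.
Peak 38.8 mcg/mL vs MTC 51 mcg/mL: below toxic threshold.

38.8 mcg/mL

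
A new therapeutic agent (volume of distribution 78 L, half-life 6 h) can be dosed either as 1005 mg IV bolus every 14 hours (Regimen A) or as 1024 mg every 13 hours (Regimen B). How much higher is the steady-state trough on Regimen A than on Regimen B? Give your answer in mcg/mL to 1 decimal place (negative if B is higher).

-0.6 mcg/mL

Regimen A: f = (1/2)^(14/6) ≈ 0.1984; Cmin,ss = (1005/78)·f/(1−f) ≈ 3.189 mcg/mL.
Regimen B: f = (1/2)^(13/6) ≈ 0.2227; Cmin,ss = (1024/78)·f/(1−f) ≈ 3.761 mcg/mL.
Difference ≈ 3.189 − 3.761 ≈ -0.572 mcg/mL.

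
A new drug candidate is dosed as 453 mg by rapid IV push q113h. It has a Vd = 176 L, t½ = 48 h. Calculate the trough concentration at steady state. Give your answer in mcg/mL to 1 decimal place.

τ/t½ = 113/48 ≈ 2.3542, so fraction remaining f = (1/2)^(113/48) ≈ 0.1956.
Each bolus raises the concentration by D/Vd = 453/176 ≈ 2.574 mcg/mL.
Steady-state trough Cmin,ss = C₀·f/(1−f) ≈ 2.574 × 0.1956/0.8044 ≈ 0.626 mcg/mL.

0.6 mcg/mL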